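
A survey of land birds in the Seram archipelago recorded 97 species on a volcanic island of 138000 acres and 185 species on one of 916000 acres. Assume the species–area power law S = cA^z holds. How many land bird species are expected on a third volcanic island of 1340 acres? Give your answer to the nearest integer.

20

z = ln(185/97) / ln(916000/138000) = 0.6456 / 1.8928 = 0.3411
c = 97 / 138000^0.3411 = 97 / 56.66 = 1.712
S₃ = 1.712 × 1340^0.3411 = 1.712 × 11.66 ≈ 19.96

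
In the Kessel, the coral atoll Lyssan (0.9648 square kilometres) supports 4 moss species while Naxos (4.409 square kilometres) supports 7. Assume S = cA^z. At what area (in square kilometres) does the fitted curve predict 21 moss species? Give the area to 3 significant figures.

87.1 square kilometres

z = ln(7/4) / ln(4.409/0.9648) = 0.5596 / 1.5195 = 0.3683
c = 4 / 0.9648^0.3683 = 4 / 0.9869 = 4.053
A = (21/4.053)^(1/0.3683) ⇒ ln A = ln(5.181)/0.3683 = 4.4666
A = e^4.4666 ≈ 87.06 square kilometres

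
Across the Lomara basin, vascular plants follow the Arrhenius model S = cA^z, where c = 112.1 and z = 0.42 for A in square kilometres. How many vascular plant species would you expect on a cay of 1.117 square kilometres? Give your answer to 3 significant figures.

S = 112.1 × 1.117^0.42 = 112.1 × 1.048 ≈ 117.4

117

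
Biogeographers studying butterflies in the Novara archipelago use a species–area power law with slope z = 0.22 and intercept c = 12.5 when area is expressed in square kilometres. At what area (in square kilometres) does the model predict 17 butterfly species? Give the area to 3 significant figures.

4.05 square kilometres

17 = 12.5 × A^0.22  ⇒  A^0.22 = 17/12.5 = 1.36
ln A = ln(1.36) / 0.22 = 0.3075 / 0.22 = 1.3977
A = e^1.3977 ≈ 4.046 square kilometres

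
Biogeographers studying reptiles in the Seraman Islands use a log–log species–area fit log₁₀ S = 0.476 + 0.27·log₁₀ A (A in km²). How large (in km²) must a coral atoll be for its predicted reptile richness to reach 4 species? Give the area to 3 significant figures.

4 = 2.992 × A^0.27  ⇒  A^0.27 = 4/2.992 = 1.337
ln A = ln(1.337) / 0.27 = 0.2903 / 0.27 = 1.0751
A = e^1.0751 ≈ 2.93 km²

2.93 km²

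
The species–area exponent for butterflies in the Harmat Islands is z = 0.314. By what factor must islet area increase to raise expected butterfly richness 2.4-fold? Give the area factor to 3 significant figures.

16.3

(A₂/A₁)^0.314 = 2.4, so A₂/A₁ = 2.4^(1/0.314) = 2.4^3.185
ln(A₂/A₁) = ln 2.4 / 0.314 = 0.8755 / 0.314 = 2.7881
A₂/A₁ = e^2.7881 ≈ 16.25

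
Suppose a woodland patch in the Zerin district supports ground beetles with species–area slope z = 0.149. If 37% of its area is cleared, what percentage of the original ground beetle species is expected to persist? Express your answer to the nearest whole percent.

S_new/S_old = (A_new/A_old)^z = 0.63^0.149
= exp(0.149 × ln 0.63) = exp(0.149 × -0.4620) = exp(-0.0688) ≈ 0.9335

93%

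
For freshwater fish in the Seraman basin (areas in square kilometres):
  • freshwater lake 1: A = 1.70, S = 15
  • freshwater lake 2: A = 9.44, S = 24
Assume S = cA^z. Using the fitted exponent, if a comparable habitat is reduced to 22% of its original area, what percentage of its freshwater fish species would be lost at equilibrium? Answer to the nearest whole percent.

34%

z = ln(24/15) / ln(9.44/1.7) = 0.4700 / 1.7143 = 0.2742
S_new/S_old = (A_new/A_old)^z = 0.22^0.2742 = exp(0.2742 × -1.5141) = 0.6603
Fraction lost = 1 − 0.6603 = 0.3397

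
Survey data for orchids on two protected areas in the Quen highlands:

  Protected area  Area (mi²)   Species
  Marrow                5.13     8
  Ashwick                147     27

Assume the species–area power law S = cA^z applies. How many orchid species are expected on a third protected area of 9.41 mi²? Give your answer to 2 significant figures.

z = ln(27/8) / ln(147/5.13) = 1.2164 / 3.3553 = 0.3625
c = 8 / 5.13^0.3625 = 8 / 1.809 = 4.422
S₃ = 4.422 × 9.41^0.3625 = 4.422 × 2.254 ≈ 9.968

10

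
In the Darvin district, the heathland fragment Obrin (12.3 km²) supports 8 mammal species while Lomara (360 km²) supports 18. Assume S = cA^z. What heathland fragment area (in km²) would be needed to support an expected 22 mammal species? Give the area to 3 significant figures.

z = ln(18/8) / ln(360/12.3) = 0.8109 / 3.3765 = 0.2402
c = 8 / 12.3^0.2402 = 8 / 1.827 = 4.379
A = (22/4.379)^(1/0.2402) ⇒ ln A = ln(5.025)/0.2402 = 6.7216
A = e^6.7216 ≈ 830.2 km²

830 km²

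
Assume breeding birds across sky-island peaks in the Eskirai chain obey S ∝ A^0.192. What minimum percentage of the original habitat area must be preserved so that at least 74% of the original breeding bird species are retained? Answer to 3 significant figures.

Need (A_new/A_old)^0.192 = 0.74, so A_new/A_old = 0.74^(1/0.192) = 0.74^5.208
ln(A_new/A_old) = ln 0.74 / 0.192 = -0.3011 / 0.192 = -1.5683
A_new/A_old = e^-1.5683 ≈ 0.2084

20.8%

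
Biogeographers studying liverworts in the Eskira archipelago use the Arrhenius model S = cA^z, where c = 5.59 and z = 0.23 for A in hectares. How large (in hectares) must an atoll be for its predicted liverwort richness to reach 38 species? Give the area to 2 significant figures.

4200 hectares

38 = 5.59 × A^0.23  ⇒  A^0.23 = 38/5.59 = 6.798
ln A = ln(6.798) / 0.23 = 1.9166 / 0.23 = 8.3331
A = e^8.3331 ≈ 4159 hectares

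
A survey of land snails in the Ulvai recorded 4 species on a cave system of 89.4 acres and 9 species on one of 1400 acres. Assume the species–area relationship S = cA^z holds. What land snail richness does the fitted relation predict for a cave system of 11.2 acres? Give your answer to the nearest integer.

z = ln(9/4) / ln(1400/89.4) = 0.8109 / 2.7511 = 0.2948
c = 4 / 89.4^0.2948 = 4 / 3.76 = 1.064
S₃ = 1.064 × 11.2^0.2948 = 1.064 × 2.038 ≈ 2.168

2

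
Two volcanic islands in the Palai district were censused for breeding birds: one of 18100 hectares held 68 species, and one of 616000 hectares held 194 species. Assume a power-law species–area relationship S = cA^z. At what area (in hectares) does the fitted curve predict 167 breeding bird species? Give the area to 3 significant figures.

372000 hectares

z = ln(194/68) / ln(616000/18100) = 1.0484 / 3.5273 = 0.2972
c = 68 / 18100^0.2972 = 68 / 18.43 = 3.691
A = (167/3.691)^(1/0.2972) ⇒ ln A = ln(45.25)/0.2972 = 12.8268
A = e^12.8268 ≈ 372042 hectares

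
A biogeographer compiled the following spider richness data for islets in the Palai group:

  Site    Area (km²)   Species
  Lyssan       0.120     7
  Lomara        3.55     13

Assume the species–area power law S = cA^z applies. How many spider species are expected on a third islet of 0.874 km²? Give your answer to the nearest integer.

z = ln(13/7) / ln(3.55/0.12) = 0.6190 / 3.3872 = 0.1828
c = 7 / 0.12^0.1828 = 7 / 0.6788 = 10.31
S₃ = 10.31 × 0.874^0.1828 = 10.31 × 0.9757 ≈ 10.06

10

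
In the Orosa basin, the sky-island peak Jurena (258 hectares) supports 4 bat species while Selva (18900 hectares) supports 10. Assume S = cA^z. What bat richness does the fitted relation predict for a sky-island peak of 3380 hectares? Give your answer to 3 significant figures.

z = ln(10/4) / ln(18900/258) = 0.9163 / 4.2940 = 0.2134
c = 4 / 258^0.2134 = 4 / 3.271 = 1.223
S₃ = 1.223 × 3380^0.2134 = 1.223 × 5.663 ≈ 6.926

6.93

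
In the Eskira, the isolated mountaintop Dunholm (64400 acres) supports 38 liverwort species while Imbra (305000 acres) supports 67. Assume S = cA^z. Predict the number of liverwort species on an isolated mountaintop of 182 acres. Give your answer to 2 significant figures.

4.5

z = ln(67/38) / ln(305000/64400) = 0.5671 / 1.5552 = 0.3647
c = 38 / 64400^0.3647 = 38 / 56.7 = 0.6702
S₃ = 0.6702 × 182^0.3647 = 0.6702 × 6.67 ≈ 4.47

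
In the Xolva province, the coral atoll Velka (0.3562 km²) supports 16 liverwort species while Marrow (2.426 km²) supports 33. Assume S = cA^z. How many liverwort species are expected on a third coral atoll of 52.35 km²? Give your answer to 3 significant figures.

z = ln(33/16) / ln(2.426/0.3562) = 0.7239 / 1.9185 = 0.3773
c = 16 / 0.3562^0.3773 = 16 / 0.6774 = 23.62
S₃ = 23.62 × 52.35^0.3773 = 23.62 × 4.453 ≈ 105.2

105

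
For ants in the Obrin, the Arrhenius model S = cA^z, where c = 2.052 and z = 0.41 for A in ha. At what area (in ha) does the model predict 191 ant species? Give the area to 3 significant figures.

191 = 2.052 × A^0.41  ⇒  A^0.41 = 191/2.052 = 93.08
ln A = ln(93.08) / 0.41 = 4.5335 / 0.41 = 11.0572
A = e^11.0572 ≈ 63400 ha

63400 ha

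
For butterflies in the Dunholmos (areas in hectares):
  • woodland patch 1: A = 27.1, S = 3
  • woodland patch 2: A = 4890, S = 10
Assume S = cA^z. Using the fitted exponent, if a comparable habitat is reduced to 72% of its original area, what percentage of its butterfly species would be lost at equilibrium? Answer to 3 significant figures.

z = ln(10/3) / ln(4890/27.1) = 1.2040 / 5.1954 = 0.2317
S_new/S_old = (A_new/A_old)^z = 0.72^0.2317 = exp(0.2317 × -0.3285) = 0.9267
Fraction lost = 1 − 0.9267 = 0.0733

7.33%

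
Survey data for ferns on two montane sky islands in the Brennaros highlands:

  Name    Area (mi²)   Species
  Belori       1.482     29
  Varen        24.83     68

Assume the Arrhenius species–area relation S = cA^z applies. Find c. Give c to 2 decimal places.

z = ln(S₂/S₁) / ln(A₂/A₁) = ln(68/29) / ln(24.83/1.482) = 0.8522 / 2.8187 = 0.3023
c = S₁ / A₁^z = 29 / 1.482^0.3023 = 29 / 1.126 = 25.75

25.75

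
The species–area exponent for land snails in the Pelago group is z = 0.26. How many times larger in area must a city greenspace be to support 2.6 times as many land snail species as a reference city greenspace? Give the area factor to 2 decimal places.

39.45

(A₂/A₁)^0.26 = 2.6, so A₂/A₁ = 2.6^(1/0.26) = 2.6^3.846
ln(A₂/A₁) = ln 2.6 / 0.26 = 0.9555 / 0.26 = 3.6750
A₂/A₁ = e^3.6750 ≈ 39.45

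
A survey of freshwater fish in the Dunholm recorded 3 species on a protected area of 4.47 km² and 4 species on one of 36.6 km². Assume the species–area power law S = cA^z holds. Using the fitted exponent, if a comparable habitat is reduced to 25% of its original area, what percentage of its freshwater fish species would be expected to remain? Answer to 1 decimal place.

z = ln(4/3) / ln(36.6/4.47) = 0.2877 / 2.1027 = 0.1368
S_new/S_old = (A_new/A_old)^z = 0.25^0.1368 = exp(0.1368 × -1.3863) = 0.8272

82.7%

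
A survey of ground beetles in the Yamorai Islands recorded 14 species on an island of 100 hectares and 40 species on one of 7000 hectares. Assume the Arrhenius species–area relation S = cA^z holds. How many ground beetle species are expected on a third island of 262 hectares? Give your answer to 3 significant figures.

17.8

z = ln(40/14) / ln(7000/100) = 1.0498 / 4.2485 = 0.2471
c = 14 / 100^0.2471 = 14 / 3.12 = 4.487
S₃ = 4.487 × 262^0.2471 = 4.487 × 3.959 ≈ 17.76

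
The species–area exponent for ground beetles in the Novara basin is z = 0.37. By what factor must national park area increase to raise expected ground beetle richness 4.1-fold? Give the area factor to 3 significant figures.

(A₂/A₁)^0.37 = 4.1, so A₂/A₁ = 4.1^(1/0.37) = 4.1^2.703
ln(A₂/A₁) = ln 4.1 / 0.37 = 1.4110 / 0.37 = 3.8135
A₂/A₁ = e^3.8135 ≈ 45.31

45.3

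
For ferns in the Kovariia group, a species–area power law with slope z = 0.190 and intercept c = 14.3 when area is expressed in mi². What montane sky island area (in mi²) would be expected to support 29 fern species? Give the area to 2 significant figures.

41 mi²

29 = 14.3 × A^0.19  ⇒  A^0.19 = 29/14.3 = 2.028
ln A = ln(2.028) / 0.19 = 0.7070 / 0.19 = 3.7212
A = e^3.7212 ≈ 41.32 mi²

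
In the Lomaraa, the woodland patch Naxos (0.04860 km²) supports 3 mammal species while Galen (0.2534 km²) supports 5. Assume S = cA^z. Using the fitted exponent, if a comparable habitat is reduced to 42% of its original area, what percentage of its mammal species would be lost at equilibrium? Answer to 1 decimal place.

23.5%

z = ln(5/3) / ln(0.2534/0.0486) = 0.5108 / 1.6513 = 0.3093
S_new/S_old = (A_new/A_old)^z = 0.42^0.3093 = exp(0.3093 × -0.8675) = 0.7646
Fraction lost = 1 − 0.7646 = 0.2354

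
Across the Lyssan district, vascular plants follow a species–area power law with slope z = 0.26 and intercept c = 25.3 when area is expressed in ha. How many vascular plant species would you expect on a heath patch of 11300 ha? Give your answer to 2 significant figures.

290

S = 25.3 × 11300^0.26
ln S = ln 25.3 + 0.26 × ln 11300 = 3.2308 + 0.26 × 9.3326 = 5.6573
S = e^5.6573 ≈ 286.4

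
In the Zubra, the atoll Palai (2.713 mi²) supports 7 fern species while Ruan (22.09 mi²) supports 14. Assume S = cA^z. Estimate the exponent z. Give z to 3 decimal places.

0.331

Taking logs: ln S = ln c + z ln A, so z = (ln S₂ − ln S₁)/(ln A₂ − ln A₁).
z = ln(14/7) / ln(22.09/2.713) = ln(2) / ln(8.142) = 0.6931 / 2.0971 = 0.3305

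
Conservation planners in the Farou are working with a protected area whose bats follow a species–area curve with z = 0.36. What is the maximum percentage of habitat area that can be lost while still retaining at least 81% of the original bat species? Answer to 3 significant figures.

44.3%

Need (A_new/A_old)^0.36 = 0.81, so A_new/A_old = 0.81^(1/0.36) = 0.81^2.778
ln(A_new/A_old) = ln 0.81 / 0.36 = -0.2107 / 0.36 = -0.5853
A_new/A_old = e^-0.5853 ≈ 0.5569
Fraction that can be lost = 1 − 0.5569 = 0.4431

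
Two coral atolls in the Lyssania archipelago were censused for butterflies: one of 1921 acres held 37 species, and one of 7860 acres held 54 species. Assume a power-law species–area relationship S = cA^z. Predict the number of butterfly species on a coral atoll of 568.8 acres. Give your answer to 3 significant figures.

z = ln(54/37) / ln(7860/1921) = 0.3781 / 1.4089 = 0.2683
c = 37 / 1921^0.2683 = 37 / 7.605 = 4.865
S₃ = 4.865 × 568.8^0.2683 = 4.865 × 5.486 ≈ 26.69

26.7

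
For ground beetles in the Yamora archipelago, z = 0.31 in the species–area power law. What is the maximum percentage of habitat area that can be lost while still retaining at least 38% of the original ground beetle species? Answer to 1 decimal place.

95.6%

Need (A_new/A_old)^0.31 = 0.38, so A_new/A_old = 0.38^(1/0.31) = 0.38^3.226
ln(A_new/A_old) = ln 0.38 / 0.31 = -0.9676 / 0.31 = -3.1212
A_new/A_old = e^-3.1212 ≈ 0.0441
Fraction that can be lost = 1 − 0.0441 = 0.9559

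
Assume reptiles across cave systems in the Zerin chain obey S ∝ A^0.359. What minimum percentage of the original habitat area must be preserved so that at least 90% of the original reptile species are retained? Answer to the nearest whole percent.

Need (A_new/A_old)^0.359 = 0.9, so A_new/A_old = 0.9^(1/0.359) = 0.9^2.786
ln(A_new/A_old) = ln 0.9 / 0.359 = -0.1054 / 0.359 = -0.2935
A_new/A_old = e^-0.2935 ≈ 0.7457

75%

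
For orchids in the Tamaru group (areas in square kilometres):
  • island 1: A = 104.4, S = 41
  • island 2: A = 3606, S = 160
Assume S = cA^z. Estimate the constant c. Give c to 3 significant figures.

z = ln(S₂/S₁) / ln(A₂/A₁) = ln(160/41) / ln(3606/104.4) = 1.3616 / 3.5421 = 0.3844
c = S₁ / A₁^z = 41 / 104.4^0.3844 = 41 / 5.97 = 6.867

6.87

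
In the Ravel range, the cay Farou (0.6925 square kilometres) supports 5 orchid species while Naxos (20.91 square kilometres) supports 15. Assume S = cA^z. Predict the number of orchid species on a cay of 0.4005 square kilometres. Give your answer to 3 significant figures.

z = ln(15/5) / ln(20.91/0.6925) = 1.0986 / 3.4077 = 0.3224
c = 5 / 0.6925^0.3224 = 5 / 0.8883 = 5.629
S₃ = 5.629 × 0.4005^0.3224 = 5.629 × 0.7445 ≈ 4.191

4.19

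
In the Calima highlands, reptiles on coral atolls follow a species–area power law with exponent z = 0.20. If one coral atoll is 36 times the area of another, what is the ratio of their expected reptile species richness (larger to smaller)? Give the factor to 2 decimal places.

2.05

S₂/S₁ = (A₂/A₁)^z = 36^0.2
ln(S₂/S₁) = 0.2 × ln 36 = 0.2 × 3.5835 = 0.7167
S₂/S₁ = e^0.7167 ≈ 2.048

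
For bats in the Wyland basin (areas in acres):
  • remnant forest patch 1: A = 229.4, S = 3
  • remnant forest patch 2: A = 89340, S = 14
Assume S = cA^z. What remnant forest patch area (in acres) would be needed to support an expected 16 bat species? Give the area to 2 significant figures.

z = ln(14/3) / ln(89340/229.4) = 1.5404 / 5.9647 = 0.2583
c = 3 / 229.4^0.2583 = 3 / 4.07 = 0.737
A = (16/0.737)^(1/0.2583) ⇒ ln A = ln(21.71)/0.2583 = 11.9172
A = e^11.9172 ≈ 149829 acres

150000 acres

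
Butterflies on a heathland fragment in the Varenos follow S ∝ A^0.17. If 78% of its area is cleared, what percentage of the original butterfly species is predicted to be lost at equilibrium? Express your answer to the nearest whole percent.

S_new/S_old = (A_new/A_old)^z = 0.22^0.17
= exp(0.17 × ln 0.22) = exp(0.17 × -1.5141) = exp(-0.2574) ≈ 0.7731
Fraction lost = 1 − 0.7731 = 0.2269

23%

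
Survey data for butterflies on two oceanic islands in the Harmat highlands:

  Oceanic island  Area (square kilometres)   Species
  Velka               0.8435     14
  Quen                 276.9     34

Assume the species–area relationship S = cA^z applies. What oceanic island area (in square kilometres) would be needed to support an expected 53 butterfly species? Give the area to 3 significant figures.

z = ln(34/14) / ln(276.9/0.8435) = 0.8873 / 5.7939 = 0.1531
c = 14 / 0.8435^0.1531 = 14 / 0.9743 = 14.37
A = (53/14.37)^(1/0.1531) ⇒ ln A = ln(3.688)/0.1531 = 8.5224
A = e^8.5224 ≈ 5026 square kilometres

5030 square kilometres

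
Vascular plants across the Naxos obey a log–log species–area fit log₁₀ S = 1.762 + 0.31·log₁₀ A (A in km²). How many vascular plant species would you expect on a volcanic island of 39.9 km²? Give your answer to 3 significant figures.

S = 57.81 × 39.9^0.31
ln S = ln 57.81 + 0.31 × ln 39.9 = 4.0572 + 0.31 × 3.6864 = 5.1999
S = e^5.1999 ≈ 181.3

181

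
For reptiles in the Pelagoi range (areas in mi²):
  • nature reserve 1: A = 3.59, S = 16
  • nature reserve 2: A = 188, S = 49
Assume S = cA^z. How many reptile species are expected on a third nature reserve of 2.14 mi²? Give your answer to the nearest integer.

14

z = ln(49/16) / ln(188/3.59) = 1.1192 / 3.9583 = 0.2828
c = 16 / 3.59^0.2828 = 16 / 1.435 = 11.15
S₃ = 11.15 × 2.14^0.2828 = 11.15 × 1.24 ≈ 13.82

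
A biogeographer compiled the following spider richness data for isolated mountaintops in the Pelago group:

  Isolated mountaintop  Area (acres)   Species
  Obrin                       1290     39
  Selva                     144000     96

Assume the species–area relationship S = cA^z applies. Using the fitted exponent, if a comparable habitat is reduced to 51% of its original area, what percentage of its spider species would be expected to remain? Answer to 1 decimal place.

z = ln(96/39) / ln(144000/1290) = 0.9008 / 4.7152 = 0.1910
S_new/S_old = (A_new/A_old)^z = 0.51^0.1910 = exp(0.1910 × -0.6733) = 0.8793

87.9%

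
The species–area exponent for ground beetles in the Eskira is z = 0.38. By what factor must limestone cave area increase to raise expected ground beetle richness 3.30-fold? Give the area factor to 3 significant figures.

(A₂/A₁)^0.38 = 3.3, so A₂/A₁ = 3.3^(1/0.38) = 3.3^2.632
ln(A₂/A₁) = ln 3.3 / 0.38 = 1.1939 / 0.38 = 3.1419
A₂/A₁ = e^3.1419 ≈ 23.15

23.1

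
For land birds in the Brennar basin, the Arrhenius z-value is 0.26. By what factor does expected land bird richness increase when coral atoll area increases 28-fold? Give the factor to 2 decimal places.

S₂/S₁ = (A₂/A₁)^z = 28^0.26
ln(S₂/S₁) = 0.26 × ln 28 = 0.26 × 3.3322 = 0.8664
S₂/S₁ = e^0.8664 ≈ 2.378

2.38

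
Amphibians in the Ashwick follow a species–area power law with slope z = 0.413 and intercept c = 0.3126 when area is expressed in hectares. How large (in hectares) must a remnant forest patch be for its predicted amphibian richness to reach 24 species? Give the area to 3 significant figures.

24 = 0.3126 × A^0.413  ⇒  A^0.413 = 24/0.3126 = 76.78
ln A = ln(76.78) / 0.413 = 4.3409 / 0.413 = 10.5106
A = e^10.5106 ≈ 36703 hectares

36700 hectares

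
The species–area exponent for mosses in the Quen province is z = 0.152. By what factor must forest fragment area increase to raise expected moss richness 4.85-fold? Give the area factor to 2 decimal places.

32468.24

(A₂/A₁)^0.152 = 4.85, so A₂/A₁ = 4.85^(1/0.152) = 4.85^6.579
ln(A₂/A₁) = ln 4.85 / 0.152 = 1.5790 / 0.152 = 10.3880
A₂/A₁ = e^10.3880 ≈ 32468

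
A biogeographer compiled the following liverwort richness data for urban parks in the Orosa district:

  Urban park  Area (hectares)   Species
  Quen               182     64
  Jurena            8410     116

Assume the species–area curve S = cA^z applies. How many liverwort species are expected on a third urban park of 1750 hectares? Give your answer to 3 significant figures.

z = ln(116/64) / ln(8410/182) = 0.5947 / 3.8332 = 0.1551
c = 64 / 182^0.1551 = 64 / 2.242 = 28.55
S₃ = 28.55 × 1750^0.1551 = 28.55 × 3.185 ≈ 90.93

90.9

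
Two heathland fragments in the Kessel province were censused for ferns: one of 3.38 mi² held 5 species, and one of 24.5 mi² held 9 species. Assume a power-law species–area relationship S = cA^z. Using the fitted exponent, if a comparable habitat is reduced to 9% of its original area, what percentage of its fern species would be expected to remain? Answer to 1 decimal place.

z = ln(9/5) / ln(24.5/3.38) = 0.5878 / 1.9808 = 0.2967
S_new/S_old = (A_new/A_old)^z = 0.09^0.2967 = exp(0.2967 × -2.4079) = 0.4894

48.9%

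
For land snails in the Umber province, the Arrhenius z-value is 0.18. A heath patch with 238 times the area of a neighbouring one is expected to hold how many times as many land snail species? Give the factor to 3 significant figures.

2.68

S₂/S₁ = (A₂/A₁)^z = 238^0.18
ln(S₂/S₁) = 0.18 × ln 238 = 0.18 × 5.4723 = 0.9850
S₂/S₁ = e^0.9850 ≈ 2.678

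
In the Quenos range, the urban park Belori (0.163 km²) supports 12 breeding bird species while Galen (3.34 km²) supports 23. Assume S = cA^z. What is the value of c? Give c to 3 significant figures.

17.7

z = ln(S₂/S₁) / ln(A₂/A₁) = ln(23/12) / ln(3.34/0.163) = 0.6506 / 3.0200 = 0.2154
c = S₁ / A₁^z = 12 / 0.163^0.2154 = 12 / 0.6765 = 17.74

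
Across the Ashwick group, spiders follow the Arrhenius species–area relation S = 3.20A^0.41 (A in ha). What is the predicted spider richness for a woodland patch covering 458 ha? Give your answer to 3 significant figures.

39.5

S = 3.2 × 458^0.41
ln S = ln 3.2 + 0.41 × ln 458 = 1.1632 + 0.41 × 6.1269 = 3.6752
S = e^3.6752 ≈ 39.46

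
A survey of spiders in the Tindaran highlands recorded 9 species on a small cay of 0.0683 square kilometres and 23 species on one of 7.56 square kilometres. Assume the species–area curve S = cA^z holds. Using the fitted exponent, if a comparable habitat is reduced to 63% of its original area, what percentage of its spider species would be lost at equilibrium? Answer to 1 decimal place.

8.8%

z = ln(23/9) / ln(7.56/0.0683) = 0.9383 / 4.7067 = 0.1993
S_new/S_old = (A_new/A_old)^z = 0.63^0.1993 = exp(0.1993 × -0.4620) = 0.912
Fraction lost = 1 − 0.912 = 0.08799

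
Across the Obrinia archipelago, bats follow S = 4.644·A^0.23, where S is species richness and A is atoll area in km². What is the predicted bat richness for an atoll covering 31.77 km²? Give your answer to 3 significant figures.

S = 4.644 × 31.77^0.23 = 4.644 × 2.215 ≈ 10.29

10.3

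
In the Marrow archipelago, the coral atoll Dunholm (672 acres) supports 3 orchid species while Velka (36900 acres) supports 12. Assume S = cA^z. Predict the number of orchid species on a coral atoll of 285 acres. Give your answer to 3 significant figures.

z = ln(12/3) / ln(36900/672) = 1.3863 / 4.0057 = 0.3461
c = 3 / 672^0.3461 = 3 / 9.517 = 0.3152
S₃ = 0.3152 × 285^0.3461 = 0.3152 × 7.072 ≈ 2.229

2.23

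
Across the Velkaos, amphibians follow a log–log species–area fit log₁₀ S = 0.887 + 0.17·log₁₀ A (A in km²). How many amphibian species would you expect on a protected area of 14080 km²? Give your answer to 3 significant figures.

S = 7.709 × 14080^0.17
ln S = ln 7.709 + 0.17 × ln 14080 = 2.0424 + 0.17 × 9.5525 = 3.6663
S = e^3.6663 ≈ 39.11

39.1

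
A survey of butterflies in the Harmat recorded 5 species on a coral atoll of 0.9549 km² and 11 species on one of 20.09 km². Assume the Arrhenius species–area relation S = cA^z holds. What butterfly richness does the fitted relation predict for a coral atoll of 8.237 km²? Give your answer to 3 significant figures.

z = ln(11/5) / ln(20.09/0.9549) = 0.7885 / 3.0464 = 0.2588
c = 5 / 0.9549^0.2588 = 5 / 0.9881 = 5.06
S₃ = 5.06 × 8.237^0.2588 = 5.06 × 1.726 ≈ 8.733

8.73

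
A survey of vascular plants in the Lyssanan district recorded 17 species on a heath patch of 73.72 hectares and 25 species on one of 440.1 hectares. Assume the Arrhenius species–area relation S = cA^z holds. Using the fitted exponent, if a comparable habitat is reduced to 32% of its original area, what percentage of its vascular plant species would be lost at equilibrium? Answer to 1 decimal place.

z = ln(25/17) / ln(440.1/73.72) = 0.3857 / 1.7867 = 0.2158
S_new/S_old = (A_new/A_old)^z = 0.32^0.2158 = exp(0.2158 × -1.1394) = 0.782
Fraction lost = 1 − 0.782 = 0.218

21.8%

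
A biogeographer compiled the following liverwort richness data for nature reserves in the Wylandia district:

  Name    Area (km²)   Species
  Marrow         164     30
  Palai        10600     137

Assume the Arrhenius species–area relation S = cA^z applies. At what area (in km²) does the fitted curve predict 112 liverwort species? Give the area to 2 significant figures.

6100 km²

z = ln(137/30) / ln(10600/164) = 1.5188 / 4.1687 = 0.3643
c = 30 / 164^0.3643 = 30 / 6.411 = 4.679
A = (112/4.679)^(1/0.3643) ⇒ ln A = ln(23.93)/0.3643 = 8.7156
A = e^8.7156 ≈ 6097 km²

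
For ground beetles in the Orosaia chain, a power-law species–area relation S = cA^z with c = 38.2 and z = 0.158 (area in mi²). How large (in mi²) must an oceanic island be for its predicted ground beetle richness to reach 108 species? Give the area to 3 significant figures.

108 = 38.2 × A^0.158  ⇒  A^0.158 = 108/38.2 = 2.827
ln A = ln(2.827) / 0.158 = 1.0393 / 0.158 = 6.5778
A = e^6.5778 ≈ 719 mi²

719 mi²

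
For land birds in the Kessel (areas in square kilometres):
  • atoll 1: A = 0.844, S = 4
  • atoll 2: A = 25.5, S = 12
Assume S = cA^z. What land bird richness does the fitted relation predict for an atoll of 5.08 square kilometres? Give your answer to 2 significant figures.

z = ln(12/4) / ln(25.5/0.844) = 1.0986 / 3.4083 = 0.3223
c = 4 / 0.844^0.3223 = 4 / 0.9468 = 4.225
S₃ = 4.225 × 5.08^0.3223 = 4.225 × 1.689 ≈ 7.134

7.1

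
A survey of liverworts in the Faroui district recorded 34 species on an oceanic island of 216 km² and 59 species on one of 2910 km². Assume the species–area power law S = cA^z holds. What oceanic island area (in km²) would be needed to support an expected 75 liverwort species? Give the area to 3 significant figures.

9030 km²

z = ln(59/34) / ln(2910/216) = 0.5512 / 2.6006 = 0.2119
c = 34 / 216^0.2119 = 34 / 3.124 = 10.88
A = (75/10.88)^(1/0.2119) ⇒ ln A = ln(6.892)/0.2119 = 9.1081
A = e^9.1081 ≈ 9028 km²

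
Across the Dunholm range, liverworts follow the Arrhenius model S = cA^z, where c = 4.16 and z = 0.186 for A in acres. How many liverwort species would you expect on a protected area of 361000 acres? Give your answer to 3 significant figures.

S = 4.16 × 361000^0.186
ln S = ln 4.16 + 0.186 × ln 361000 = 1.4255 + 0.186 × 12.7966 = 3.8057
S = e^3.8057 ≈ 44.96

45.0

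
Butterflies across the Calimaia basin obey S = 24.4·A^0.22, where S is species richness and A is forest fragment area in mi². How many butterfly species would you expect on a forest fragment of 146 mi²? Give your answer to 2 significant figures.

S = 24.4 × 146^0.22
ln S = ln 24.4 + 0.22 × ln 146 = 3.1946 + 0.22 × 4.9836 = 4.2910
S = e^4.2910 ≈ 73.04

73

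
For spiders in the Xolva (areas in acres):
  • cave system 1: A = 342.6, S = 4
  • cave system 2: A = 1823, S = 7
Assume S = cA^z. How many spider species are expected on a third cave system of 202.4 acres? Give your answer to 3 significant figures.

z = ln(7/4) / ln(1823/342.6) = 0.5596 / 1.6717 = 0.3348
c = 4 / 342.6^0.3348 = 4 / 7.056 = 0.5669
S₃ = 0.5669 × 202.4^0.3348 = 0.5669 × 5.916 ≈ 3.354

3.35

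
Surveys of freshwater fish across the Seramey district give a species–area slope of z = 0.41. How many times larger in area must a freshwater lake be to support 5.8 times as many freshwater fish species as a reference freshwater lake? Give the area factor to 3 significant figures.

72.8

(A₂/A₁)^0.41 = 5.8, so A₂/A₁ = 5.8^(1/0.41) = 5.8^2.439
ln(A₂/A₁) = ln 5.8 / 0.41 = 1.7579 / 0.41 = 4.2875
A₂/A₁ = e^4.2875 ≈ 72.78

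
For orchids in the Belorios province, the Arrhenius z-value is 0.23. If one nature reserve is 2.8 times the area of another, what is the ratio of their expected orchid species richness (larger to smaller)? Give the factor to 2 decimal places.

1.27

S₂/S₁ = (A₂/A₁)^z = 2.8^0.23
ln(S₂/S₁) = 0.23 × ln 2.8 = 0.23 × 1.0296 = 0.2368
S₂/S₁ = e^0.2368 ≈ 1.267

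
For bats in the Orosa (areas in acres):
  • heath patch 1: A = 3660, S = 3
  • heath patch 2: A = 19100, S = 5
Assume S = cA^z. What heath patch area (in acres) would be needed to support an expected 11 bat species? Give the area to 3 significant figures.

z = ln(5/3) / ln(19100/3660) = 0.5108 / 1.6522 = 0.3092
c = 3 / 3660^0.3092 = 3 / 12.64 = 0.2373
A = (11/0.2373)^(1/0.3092) ⇒ ln A = ln(46.35)/0.3092 = 12.4076
A = e^12.4076 ≈ 244665 acres

245000 acres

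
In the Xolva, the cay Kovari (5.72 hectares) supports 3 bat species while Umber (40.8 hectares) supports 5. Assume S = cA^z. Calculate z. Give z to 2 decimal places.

Taking logs: ln S = ln c + z ln A, so z = (ln S₂ − ln S₁)/(ln A₂ − ln A₁).
z = ln(5/3) / ln(40.8/5.72) = ln(1.667) / ln(7.133) = 0.5108 / 1.9647 = 0.2600

0.26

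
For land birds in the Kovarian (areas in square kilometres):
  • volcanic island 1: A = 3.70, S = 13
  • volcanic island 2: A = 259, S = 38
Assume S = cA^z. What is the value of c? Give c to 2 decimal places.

z = ln(S₂/S₁) / ln(A₂/A₁) = ln(38/13) / ln(259/3.7) = 1.0726 / 4.2485 = 0.2525
c = S₁ / A₁^z = 13 / 3.7^0.2525 = 13 / 1.391 = 9.343

9.34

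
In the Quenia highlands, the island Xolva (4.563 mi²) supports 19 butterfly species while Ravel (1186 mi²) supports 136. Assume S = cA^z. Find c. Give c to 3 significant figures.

z = ln(S₂/S₁) / ln(A₂/A₁) = ln(136/19) / ln(1186/4.563) = 1.9682 / 5.5604 = 0.3540
c = S₁ / A₁^z = 19 / 4.563^0.3540 = 19 / 1.711 = 11.1

11.1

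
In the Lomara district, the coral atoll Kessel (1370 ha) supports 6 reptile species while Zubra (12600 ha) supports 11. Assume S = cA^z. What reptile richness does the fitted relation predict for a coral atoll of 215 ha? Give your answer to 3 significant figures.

z = ln(11/6) / ln(12600/1370) = 0.6061 / 2.2189 = 0.2732
c = 6 / 1370^0.2732 = 6 / 7.192 = 0.8342
S₃ = 0.8342 × 215^0.2732 = 0.8342 × 4.337 ≈ 3.618

3.62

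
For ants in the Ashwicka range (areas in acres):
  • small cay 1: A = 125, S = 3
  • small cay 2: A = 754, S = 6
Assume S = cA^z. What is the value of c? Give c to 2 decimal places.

z = ln(S₂/S₁) / ln(A₂/A₁) = ln(6/3) / ln(754/125) = 0.6931 / 1.7971 = 0.3857
c = S₁ / A₁^z = 3 / 125^0.3857 = 3 / 6.439 = 0.4659

0.47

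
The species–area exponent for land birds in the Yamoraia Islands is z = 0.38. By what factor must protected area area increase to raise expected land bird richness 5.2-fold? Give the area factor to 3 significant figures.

(A₂/A₁)^0.38 = 5.2, so A₂/A₁ = 5.2^(1/0.38) = 5.2^2.632
ln(A₂/A₁) = ln 5.2 / 0.38 = 1.6487 / 0.38 = 4.3386
A₂/A₁ = e^4.3386 ≈ 76.6

76.6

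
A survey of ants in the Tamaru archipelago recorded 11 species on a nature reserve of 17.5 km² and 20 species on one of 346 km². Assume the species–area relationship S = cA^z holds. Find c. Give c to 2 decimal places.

z = ln(S₂/S₁) / ln(A₂/A₁) = ln(20/11) / ln(346/17.5) = 0.5978 / 2.9842 = 0.2003
c = S₁ / A₁^z = 11 / 17.5^0.2003 = 11 / 1.774 = 6.2

6.20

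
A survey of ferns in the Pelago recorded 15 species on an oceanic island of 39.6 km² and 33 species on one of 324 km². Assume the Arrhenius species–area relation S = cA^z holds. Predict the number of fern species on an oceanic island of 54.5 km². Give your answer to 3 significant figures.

z = ln(33/15) / ln(324/39.6) = 0.7885 / 2.1019 = 0.3751
c = 15 / 39.6^0.3751 = 15 / 3.975 = 3.774
S₃ = 3.774 × 54.5^0.3751 = 3.774 × 4.481 ≈ 16.91

16.9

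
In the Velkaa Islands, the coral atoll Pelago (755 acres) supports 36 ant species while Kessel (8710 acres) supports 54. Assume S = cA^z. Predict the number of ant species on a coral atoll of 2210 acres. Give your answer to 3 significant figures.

z = ln(54/36) / ln(8710/755) = 0.4055 / 2.4455 = 0.1658
c = 36 / 755^0.1658 = 36 / 3 = 12
S₃ = 12 × 2210^0.1658 = 12 × 3.585 ≈ 43.02

43.0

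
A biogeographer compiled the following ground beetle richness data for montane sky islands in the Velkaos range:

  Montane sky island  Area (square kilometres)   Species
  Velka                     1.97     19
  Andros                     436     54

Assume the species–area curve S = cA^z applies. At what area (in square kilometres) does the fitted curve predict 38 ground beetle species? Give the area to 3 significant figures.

z = ln(54/19) / ln(436/1.97) = 1.0445 / 5.3996 = 0.1934
c = 19 / 1.97^0.1934 = 19 / 1.14 = 16.66
A = (38/16.66)^(1/0.1934) ⇒ ln A = ln(2.28)/0.1934 = 4.2611
A = e^4.2611 ≈ 70.89 square kilometres

70.9 square kilometres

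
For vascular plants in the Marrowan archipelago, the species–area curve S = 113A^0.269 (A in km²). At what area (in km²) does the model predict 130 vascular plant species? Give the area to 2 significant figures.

130 = 113 × A^0.269  ⇒  A^0.269 = 130/113 = 1.15
ln A = ln(1.15) / 0.269 = 0.1401 / 0.269 = 0.5210
A = e^0.5210 ≈ 1.684 km²

1.7 km²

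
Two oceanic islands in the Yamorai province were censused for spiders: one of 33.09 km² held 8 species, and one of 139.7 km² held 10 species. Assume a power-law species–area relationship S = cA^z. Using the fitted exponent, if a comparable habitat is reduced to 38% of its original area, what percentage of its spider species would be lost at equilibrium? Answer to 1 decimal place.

13.9%

z = ln(10/8) / ln(139.7/33.09) = 0.2231 / 1.4403 = 0.1549
S_new/S_old = (A_new/A_old)^z = 0.38^0.1549 = exp(0.1549 × -0.9676) = 0.8608
Fraction lost = 1 − 0.8608 = 0.1392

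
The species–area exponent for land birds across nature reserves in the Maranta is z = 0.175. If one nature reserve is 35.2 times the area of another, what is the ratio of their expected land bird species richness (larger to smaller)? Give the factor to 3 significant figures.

1.86

S₂/S₁ = (A₂/A₁)^z = 35.2^0.175
ln(S₂/S₁) = 0.175 × ln 35.2 = 0.175 × 3.5610 = 0.6232
S₂/S₁ = e^0.6232 ≈ 1.865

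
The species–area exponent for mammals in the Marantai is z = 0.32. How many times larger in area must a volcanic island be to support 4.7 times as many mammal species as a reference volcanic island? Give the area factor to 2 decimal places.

(A₂/A₁)^0.32 = 4.7, so A₂/A₁ = 4.7^(1/0.32) = 4.7^3.125
ln(A₂/A₁) = ln 4.7 / 0.32 = 1.5476 / 0.32 = 4.8361
A₂/A₁ = e^4.8361 ≈ 126

125.98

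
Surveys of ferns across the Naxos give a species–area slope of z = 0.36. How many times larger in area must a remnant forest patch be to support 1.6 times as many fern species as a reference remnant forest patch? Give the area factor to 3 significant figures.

3.69

(A₂/A₁)^0.36 = 1.6, so A₂/A₁ = 1.6^(1/0.36) = 1.6^2.778
ln(A₂/A₁) = ln 1.6 / 0.36 = 0.4700 / 0.36 = 1.3056
A₂/A₁ = e^1.3056 ≈ 3.69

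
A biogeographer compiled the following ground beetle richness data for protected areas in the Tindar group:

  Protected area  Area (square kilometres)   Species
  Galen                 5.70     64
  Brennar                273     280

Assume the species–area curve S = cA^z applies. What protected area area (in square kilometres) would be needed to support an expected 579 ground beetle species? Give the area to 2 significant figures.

z = ln(280/64) / ln(273/5.7) = 1.4759 / 3.8690 = 0.3815
c = 64 / 5.7^0.3815 = 64 / 1.942 = 32.95
A = (579/32.95)^(1/0.3815) ⇒ ln A = ln(17.57)/0.3815 = 7.5140
A = e^7.5140 ≈ 1834 square kilometres

1800 square kilometres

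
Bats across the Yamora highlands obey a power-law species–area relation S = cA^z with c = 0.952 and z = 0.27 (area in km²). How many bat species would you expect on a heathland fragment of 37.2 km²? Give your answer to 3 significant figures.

2.53

S = 0.952 × 37.2^0.27
ln S = ln 0.952 + 0.27 × ln 37.2 = -0.0492 + 0.27 × 3.6163 = 0.9272
S = e^0.9272 ≈ 2.527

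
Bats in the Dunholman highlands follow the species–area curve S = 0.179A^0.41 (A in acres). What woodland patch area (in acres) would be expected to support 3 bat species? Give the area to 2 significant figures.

970 acres

3 = 0.179 × A^0.41  ⇒  A^0.41 = 3/0.179 = 16.76
ln A = ln(16.76) / 0.41 = 2.8190 / 0.41 = 6.8756
A = e^6.8756 ≈ 968.3 acres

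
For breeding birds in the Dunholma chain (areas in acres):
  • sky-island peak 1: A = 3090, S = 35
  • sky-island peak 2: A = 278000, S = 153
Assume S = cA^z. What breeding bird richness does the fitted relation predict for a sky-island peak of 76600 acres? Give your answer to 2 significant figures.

100

z = ln(153/35) / ln(278000/3090) = 1.4751 / 4.4995 = 0.3278
c = 35 / 3090^0.3278 = 35 / 13.94 = 2.511
S₃ = 2.511 × 76600^0.3278 = 2.511 × 39.92 ≈ 100.3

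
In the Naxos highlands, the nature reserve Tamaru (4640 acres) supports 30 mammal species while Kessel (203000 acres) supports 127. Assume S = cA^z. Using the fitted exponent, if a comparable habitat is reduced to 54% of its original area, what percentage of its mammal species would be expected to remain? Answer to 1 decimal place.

79.0%

z = ln(127/30) / ln(203000/4640) = 1.4430 / 3.7785 = 0.3819
S_new/S_old = (A_new/A_old)^z = 0.54^0.3819 = exp(0.3819 × -0.6162) = 0.7903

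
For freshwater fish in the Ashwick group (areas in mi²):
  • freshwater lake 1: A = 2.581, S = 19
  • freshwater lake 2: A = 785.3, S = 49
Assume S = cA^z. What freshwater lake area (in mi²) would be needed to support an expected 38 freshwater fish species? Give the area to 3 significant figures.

z = ln(49/19) / ln(785.3/2.581) = 0.9474 / 5.7179 = 0.1657
c = 19 / 2.581^0.1657 = 19 / 1.17 = 16.24
A = (38/16.24)^(1/0.1657) ⇒ ln A = ln(2.34)/0.1657 = 5.1316
A = e^5.1316 ≈ 169.3 mi²

169 mi²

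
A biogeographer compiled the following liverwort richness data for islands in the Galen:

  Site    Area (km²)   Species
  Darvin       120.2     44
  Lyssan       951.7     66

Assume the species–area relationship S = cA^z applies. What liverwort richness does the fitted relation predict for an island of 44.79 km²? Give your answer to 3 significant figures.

36.3

z = ln(66/44) / ln(951.7/120.2) = 0.4055 / 2.0691 = 0.1960
c = 44 / 120.2^0.1960 = 44 / 2.556 = 17.21
S₃ = 17.21 × 44.79^0.1960 = 17.21 × 2.107 ≈ 36.26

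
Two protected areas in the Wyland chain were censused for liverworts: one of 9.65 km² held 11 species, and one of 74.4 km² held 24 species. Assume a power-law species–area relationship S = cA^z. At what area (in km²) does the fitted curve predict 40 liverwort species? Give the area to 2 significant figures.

z = ln(24/11) / ln(74.4/9.65) = 0.7802 / 2.0425 = 0.3820
c = 11 / 9.65^0.3820 = 11 / 2.377 = 4.627
A = (40/4.627)^(1/0.3820) ⇒ ln A = ln(8.644)/0.3820 = 5.6468
A = e^5.6468 ≈ 283.4 km²

280 km²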